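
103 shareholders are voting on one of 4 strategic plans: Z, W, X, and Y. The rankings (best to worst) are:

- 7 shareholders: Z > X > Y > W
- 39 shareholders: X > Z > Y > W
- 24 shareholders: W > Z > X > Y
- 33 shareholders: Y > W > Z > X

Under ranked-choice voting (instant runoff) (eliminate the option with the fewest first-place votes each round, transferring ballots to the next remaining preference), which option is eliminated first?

Z

Round 1: Z 7, W 24, X 39, Y 33. Eliminate Z.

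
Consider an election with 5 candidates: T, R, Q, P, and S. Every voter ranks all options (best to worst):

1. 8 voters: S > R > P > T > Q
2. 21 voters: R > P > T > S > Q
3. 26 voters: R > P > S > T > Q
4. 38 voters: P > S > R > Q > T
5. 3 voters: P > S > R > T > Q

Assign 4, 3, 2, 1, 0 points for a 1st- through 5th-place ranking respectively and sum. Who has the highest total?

P

T: 8·1 + 21·2 + 26·1 + 38·0 + 3·1 = 79
R: 8·3 + 21·4 + 26·4 + 38·2 + 3·2 = 294
Q: 8·0 + 21·0 + 26·0 + 38·1 + 3·0 = 38
P: 8·2 + 21·3 + 26·3 + 38·4 + 3·4 = 321
S: 8·4 + 21·1 + 26·2 + 38·3 + 3·3 = 228
P has the highest Borda score (321).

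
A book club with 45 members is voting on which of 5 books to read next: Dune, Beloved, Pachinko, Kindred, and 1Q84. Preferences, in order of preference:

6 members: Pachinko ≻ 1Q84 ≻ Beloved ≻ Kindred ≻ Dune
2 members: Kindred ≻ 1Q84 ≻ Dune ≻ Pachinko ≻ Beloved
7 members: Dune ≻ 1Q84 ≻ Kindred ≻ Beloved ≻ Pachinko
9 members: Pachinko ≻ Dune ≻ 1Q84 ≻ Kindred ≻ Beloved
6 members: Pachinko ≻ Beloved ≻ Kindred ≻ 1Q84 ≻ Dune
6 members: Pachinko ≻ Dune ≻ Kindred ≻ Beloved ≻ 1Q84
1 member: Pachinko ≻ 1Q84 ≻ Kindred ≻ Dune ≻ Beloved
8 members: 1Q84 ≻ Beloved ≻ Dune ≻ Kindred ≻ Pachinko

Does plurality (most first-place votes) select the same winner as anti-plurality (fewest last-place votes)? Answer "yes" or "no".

no

Plurality — first-place votes: Dune 7, Beloved 0, Pachinko 28, Kindred 2, 1Q84 8. Winner: Pachinko.
Anti-plurality — last-place votes: Dune 12, Beloved 12, Pachinko 15, Kindred 0, 1Q84 6. Winner: Kindred.
The two methods disagree.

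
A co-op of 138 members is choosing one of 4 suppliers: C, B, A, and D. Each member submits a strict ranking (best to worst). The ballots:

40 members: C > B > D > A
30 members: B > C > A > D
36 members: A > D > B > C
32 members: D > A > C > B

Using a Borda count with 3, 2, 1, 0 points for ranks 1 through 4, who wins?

C

C: 40·3 + 30·2 + 36·0 + 32·1 = 212
B: 40·2 + 30·3 + 36·1 + 32·0 = 206
A: 40·0 + 30·1 + 36·3 + 32·2 = 202
D: 40·1 + 30·0 + 36·2 + 32·3 = 208
C has the highest Borda score (212).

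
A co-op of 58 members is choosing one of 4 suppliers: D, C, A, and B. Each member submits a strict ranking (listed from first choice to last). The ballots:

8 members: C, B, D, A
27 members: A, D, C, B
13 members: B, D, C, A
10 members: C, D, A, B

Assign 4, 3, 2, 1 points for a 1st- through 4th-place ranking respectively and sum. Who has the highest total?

D: 8·2 + 27·3 + 13·3 + 10·3 = 166
C: 8·4 + 27·2 + 13·2 + 10·4 = 152
A: 8·1 + 27·4 + 13·1 + 10·2 = 149
B: 8·3 + 27·1 + 13·4 + 10·1 = 113
D has the highest Borda score (166).

D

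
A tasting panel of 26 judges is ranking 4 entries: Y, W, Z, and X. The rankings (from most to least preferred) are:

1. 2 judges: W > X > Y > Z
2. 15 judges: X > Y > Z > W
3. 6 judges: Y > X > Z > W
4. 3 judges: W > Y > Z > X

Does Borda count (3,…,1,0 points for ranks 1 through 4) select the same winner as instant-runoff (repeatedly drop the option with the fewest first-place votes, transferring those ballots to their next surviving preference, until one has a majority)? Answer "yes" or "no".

Borda — scores: Y 56, W 15, Z 24, X 61. Winner: X.
Instant-runoff — R1 Y 6, W 5, Z 0, X 15 (X winner). Winner: X.
The two methods agree.

yes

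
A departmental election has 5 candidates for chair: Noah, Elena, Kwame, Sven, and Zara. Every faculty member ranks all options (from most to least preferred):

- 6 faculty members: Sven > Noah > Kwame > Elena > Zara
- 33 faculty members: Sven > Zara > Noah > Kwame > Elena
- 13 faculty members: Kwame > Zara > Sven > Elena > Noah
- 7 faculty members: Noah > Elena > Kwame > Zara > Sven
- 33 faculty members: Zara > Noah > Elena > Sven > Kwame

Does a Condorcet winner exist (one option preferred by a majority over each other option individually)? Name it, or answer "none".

Zara

Zara vs Noah: 79–13 for Zara.
Zara vs Elena: 79–13 for Zara.
Zara vs Kwame: 66–26 for Zara.
Zara vs Sven: 53–39 for Zara.
Zara beats every other option head-to-head.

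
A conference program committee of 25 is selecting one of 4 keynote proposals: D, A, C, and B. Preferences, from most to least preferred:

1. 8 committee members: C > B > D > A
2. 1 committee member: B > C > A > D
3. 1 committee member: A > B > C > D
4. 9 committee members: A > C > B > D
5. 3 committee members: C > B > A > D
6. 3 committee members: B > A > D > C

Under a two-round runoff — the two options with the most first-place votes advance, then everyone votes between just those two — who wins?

Round 1 first-place votes: D 0, A 10, C 11, B 4.
C and A advance.
Runoff: C is preferred to A by 12 voters; A by 13.
A wins the runoff.

A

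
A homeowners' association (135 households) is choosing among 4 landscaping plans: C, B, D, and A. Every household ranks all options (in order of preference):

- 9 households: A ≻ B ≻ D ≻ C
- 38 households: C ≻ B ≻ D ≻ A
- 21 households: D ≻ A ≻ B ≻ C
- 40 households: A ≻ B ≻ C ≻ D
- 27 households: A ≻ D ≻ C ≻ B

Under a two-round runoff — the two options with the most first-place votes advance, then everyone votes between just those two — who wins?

Round 1 first-place votes: C 38, B 0, D 21, A 76.
A and C advance.
Runoff: A is preferred to C by 97 voters; C by 38.
A wins the runoff.

A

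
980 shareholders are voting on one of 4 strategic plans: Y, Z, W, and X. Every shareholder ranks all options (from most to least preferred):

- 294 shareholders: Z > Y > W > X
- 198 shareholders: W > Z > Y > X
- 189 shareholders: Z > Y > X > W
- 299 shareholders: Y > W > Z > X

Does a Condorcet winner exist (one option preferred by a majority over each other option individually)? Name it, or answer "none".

none

Checking pairwise contests:
Z beats Y 681–299.
W beats Z 497–483.
Y beats W 782–198.
Y beats X 980–0.
Every option loses at least one head-to-head, so there is no Condorcet winner.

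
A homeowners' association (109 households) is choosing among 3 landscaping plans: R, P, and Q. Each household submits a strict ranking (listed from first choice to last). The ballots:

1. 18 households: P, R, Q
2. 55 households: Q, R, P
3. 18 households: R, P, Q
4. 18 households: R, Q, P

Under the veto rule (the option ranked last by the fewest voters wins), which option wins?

R

Last-place votes: R 0, P 73, Q 36.
R is ranked last by the fewest voters, so R wins.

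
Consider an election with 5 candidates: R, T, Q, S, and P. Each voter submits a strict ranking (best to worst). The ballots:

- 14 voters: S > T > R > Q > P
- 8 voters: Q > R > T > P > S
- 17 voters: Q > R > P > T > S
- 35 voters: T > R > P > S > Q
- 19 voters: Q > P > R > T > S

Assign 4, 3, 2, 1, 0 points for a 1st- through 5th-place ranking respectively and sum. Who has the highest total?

R: 14·2 + 8·3 + 17·3 + 35·3 + 19·2 = 246
T: 14·3 + 8·2 + 17·1 + 35·4 + 19·1 = 234
Q: 14·1 + 8·4 + 17·4 + 35·0 + 19·4 = 190
S: 14·4 + 8·0 + 17·0 + 35·1 + 19·0 = 91
P: 14·0 + 8·1 + 17·2 + 35·2 + 19·3 = 169
R has the highest Borda score (246).

R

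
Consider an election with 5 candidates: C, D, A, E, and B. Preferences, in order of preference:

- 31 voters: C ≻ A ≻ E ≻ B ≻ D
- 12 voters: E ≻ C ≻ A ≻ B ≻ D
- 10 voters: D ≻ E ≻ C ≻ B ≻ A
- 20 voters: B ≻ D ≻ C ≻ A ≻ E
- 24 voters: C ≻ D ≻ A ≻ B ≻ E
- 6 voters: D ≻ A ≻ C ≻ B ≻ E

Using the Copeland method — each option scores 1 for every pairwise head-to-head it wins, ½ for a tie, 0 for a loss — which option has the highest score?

C: beats D, A, E, and B → score 4.
D: beats A and E; loses to C and B → score 2.
A: beats E and B; loses to C and D → score 2.
E: beats B; loses to C, D, and A → score 1.
B: beats D; loses to C, A, and E → score 1.
C has the best pairwise record.

C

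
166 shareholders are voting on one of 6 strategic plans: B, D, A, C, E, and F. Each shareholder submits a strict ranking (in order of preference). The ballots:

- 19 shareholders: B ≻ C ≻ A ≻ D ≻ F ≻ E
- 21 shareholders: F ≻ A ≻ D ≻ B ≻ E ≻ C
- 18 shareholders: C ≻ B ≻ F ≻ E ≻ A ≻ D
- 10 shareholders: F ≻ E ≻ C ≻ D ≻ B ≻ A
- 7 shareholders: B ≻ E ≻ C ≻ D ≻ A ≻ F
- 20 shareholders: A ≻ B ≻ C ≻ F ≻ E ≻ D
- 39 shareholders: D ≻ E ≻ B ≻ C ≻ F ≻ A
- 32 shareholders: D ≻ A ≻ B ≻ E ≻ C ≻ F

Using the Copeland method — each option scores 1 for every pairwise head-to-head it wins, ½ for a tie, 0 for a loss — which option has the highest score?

B: beats A, C, E, and F; loses to D → score 4.
D: beats B, A, C, E, and F → score 5.
A: beats E; loses to B, D, C, and F → score 1.
C: beats A and F; loses to B, D, and E → score 2.
E: beats C; loses to B, D, A, and F → score 1.
F: beats A and E; loses to B, D, and C → score 2.
D has the best pairwise record.

D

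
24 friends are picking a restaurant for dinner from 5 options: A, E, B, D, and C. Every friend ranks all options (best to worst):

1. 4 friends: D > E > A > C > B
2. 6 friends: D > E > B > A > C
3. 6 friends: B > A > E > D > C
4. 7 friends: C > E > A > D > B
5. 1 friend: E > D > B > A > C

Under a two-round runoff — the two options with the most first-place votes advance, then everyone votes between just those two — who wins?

Round 1 first-place votes: A 0, E 1, B 6, D 10, C 7.
D and C advance.
Runoff: D is preferred to C by 17 voters; C by 7.
D wins the runoff.

D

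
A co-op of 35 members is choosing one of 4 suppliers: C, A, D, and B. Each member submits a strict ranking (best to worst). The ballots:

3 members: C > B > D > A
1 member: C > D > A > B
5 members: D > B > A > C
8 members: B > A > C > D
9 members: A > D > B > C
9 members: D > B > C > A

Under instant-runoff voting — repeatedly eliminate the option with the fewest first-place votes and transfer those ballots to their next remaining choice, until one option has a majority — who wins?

Round 1: C 4, A 9, D 14, B 8. Eliminate C.
Round 2: A 9, D 15, B 11. Eliminate A.
Round 3: D 24, B 11. D has a majority.

D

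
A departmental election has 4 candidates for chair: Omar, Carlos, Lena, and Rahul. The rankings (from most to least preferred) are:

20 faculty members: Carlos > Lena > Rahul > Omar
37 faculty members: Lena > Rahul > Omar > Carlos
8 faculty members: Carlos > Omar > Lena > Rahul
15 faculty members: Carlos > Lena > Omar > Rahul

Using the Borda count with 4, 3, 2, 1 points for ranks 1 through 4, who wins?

Omar: 20·1 + 37·2 + 8·3 + 15·2 = 148
Carlos: 20·4 + 37·1 + 8·4 + 15·4 = 209
Lena: 20·3 + 37·4 + 8·2 + 15·3 = 269
Rahul: 20·2 + 37·3 + 8·1 + 15·1 = 174
Lena has the highest Borda score (269).

Lena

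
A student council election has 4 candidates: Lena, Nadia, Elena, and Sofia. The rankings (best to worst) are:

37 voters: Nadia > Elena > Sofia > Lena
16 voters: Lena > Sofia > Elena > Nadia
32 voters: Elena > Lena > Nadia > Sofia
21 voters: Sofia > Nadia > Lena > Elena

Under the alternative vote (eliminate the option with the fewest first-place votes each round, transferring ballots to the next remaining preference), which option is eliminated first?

Lena

Round 1: Lena 16, Nadia 37, Elena 32, Sofia 21. Eliminate Lena.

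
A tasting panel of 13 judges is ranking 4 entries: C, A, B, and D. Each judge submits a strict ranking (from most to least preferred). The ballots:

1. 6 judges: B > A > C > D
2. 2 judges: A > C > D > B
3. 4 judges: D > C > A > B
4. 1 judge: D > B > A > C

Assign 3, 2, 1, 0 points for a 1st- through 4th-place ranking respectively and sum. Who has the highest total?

C: 6·1 + 2·2 + 4·2 + 1·0 = 18
A: 6·2 + 2·3 + 4·1 + 1·1 = 23
B: 6·3 + 2·0 + 4·0 + 1·2 = 20
D: 6·0 + 2·1 + 4·3 + 1·3 = 17
A has the highest Borda score (23).

A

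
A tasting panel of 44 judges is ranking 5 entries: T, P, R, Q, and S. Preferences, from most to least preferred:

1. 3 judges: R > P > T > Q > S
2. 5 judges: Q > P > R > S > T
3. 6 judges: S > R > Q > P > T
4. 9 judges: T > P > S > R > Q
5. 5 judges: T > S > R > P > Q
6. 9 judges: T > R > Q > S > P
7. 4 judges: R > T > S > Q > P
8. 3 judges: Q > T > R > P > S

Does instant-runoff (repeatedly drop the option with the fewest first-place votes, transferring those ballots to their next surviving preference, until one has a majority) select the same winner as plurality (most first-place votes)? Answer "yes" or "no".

Instant-runoff — R1 T 23, P 0, R 7, Q 8, S 6 (T winner). Winner: T.
Plurality — first-place votes: T 23, P 0, R 7, Q 8, S 6. Winner: T.
The two methods agree.

yes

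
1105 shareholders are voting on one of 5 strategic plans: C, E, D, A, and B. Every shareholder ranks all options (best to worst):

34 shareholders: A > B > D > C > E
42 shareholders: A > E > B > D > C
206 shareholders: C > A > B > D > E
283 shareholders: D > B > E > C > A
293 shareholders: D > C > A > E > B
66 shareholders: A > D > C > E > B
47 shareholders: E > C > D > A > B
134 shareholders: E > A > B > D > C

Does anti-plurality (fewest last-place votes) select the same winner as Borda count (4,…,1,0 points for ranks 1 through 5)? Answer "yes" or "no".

yes

Anti-plurality — last-place votes: C 176, E 240, D 0, A 283, B 406. Winner: D.
Borda — scores: C 2293, E 1775, D 3046, A 2221, B 1715. Winner: D.
The two methods agree.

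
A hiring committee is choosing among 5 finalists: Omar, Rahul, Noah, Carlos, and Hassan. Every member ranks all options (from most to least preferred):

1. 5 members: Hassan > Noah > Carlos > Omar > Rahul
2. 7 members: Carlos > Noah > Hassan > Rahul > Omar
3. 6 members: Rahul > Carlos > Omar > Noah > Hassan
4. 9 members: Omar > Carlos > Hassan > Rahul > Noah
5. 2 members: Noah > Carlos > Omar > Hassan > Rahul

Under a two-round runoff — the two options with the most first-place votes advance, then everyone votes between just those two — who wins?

Carlos

Round 1 first-place votes: Omar 9, Rahul 6, Noah 2, Carlos 7, Hassan 5.
Omar and Carlos advance.
Runoff: Omar is preferred to Carlos by 9 voters; Carlos by 20.
Carlos wins the runoff.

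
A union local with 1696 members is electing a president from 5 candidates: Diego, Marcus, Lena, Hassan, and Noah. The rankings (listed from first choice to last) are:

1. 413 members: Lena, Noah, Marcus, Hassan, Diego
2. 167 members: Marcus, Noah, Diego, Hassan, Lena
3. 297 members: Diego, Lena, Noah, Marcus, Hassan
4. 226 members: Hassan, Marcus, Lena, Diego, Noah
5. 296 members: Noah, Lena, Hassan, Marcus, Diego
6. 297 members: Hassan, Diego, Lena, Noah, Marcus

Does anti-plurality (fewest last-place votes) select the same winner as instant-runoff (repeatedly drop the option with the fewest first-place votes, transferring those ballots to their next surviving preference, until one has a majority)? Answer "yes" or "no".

yes

Anti-plurality — last-place votes: Diego 709, Marcus 297, Lena 167, Hassan 297, Noah 226. Winner: Lena.
Instant-runoff — R1 Diego 297, Marcus 167, Lena 413, Hassan 523, Noah 296 (Marcus out); R2 Diego 297, Lena 413, Hassan 523, Noah 463 (Diego out); R3 Lena 710, Hassan 523, Noah 463 (Noah out); R4 Lena 1006, Hassan 690 (Lena winner). Winner: Lena.
The two methods agree.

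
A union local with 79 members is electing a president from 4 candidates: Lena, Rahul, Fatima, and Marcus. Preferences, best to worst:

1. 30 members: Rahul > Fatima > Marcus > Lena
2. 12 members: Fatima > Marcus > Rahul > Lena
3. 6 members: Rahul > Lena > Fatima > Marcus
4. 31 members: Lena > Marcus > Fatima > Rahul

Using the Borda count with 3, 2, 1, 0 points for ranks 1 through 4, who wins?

Fatima

Lena: 30·0 + 12·0 + 6·2 + 31·3 = 105
Rahul: 30·3 + 12·1 + 6·3 + 31·0 = 120
Fatima: 30·2 + 12·3 + 6·1 + 31·1 = 133
Marcus: 30·1 + 12·2 + 6·0 + 31·2 = 116
Fatima has the highest Borda score (133).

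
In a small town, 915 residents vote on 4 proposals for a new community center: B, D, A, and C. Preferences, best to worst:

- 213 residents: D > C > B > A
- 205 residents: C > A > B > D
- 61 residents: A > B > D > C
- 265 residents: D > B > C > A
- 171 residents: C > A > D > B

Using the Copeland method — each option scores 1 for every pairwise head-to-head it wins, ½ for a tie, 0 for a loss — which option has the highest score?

B: beats A; loses to D and C → score 1.
D: beats B, A, and C → score 3.
A: loses to B, D, and C → score 0.
C: beats B and A; loses to D → score 2.
D has the best pairwise record.

D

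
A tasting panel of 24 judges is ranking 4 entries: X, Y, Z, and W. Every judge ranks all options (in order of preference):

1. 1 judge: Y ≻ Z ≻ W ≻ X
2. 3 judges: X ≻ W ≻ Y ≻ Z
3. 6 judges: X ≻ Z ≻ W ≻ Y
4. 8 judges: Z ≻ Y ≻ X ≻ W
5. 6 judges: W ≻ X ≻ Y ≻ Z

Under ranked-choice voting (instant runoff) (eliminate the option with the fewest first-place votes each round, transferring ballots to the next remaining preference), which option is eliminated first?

Y

Round 1: X 9, Y 1, Z 8, W 6. Eliminate Y.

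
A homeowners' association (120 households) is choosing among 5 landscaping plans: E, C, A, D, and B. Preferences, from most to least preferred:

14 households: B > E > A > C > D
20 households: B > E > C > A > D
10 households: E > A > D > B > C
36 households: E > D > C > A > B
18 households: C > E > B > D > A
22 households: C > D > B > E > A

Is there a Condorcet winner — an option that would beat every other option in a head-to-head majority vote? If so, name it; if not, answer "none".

E

E vs C: 80–40 for E.
E vs A: 120–0 for E.
E vs D: 98–22 for E.
E vs B: 64–56 for E.
E beats every other option head-to-head.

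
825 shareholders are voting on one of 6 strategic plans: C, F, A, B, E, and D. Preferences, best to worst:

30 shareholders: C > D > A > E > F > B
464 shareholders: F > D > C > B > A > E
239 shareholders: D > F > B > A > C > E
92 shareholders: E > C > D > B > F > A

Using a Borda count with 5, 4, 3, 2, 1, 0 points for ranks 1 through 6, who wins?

D

C: 30·5 + 464·3 + 239·1 + 92·4 = 2149
F: 30·1 + 464·5 + 239·4 + 92·1 = 3398
A: 30·3 + 464·1 + 239·2 + 92·0 = 1032
B: 30·0 + 464·2 + 239·3 + 92·2 = 1829
E: 30·2 + 464·0 + 239·0 + 92·5 = 520
D: 30·4 + 464·4 + 239·5 + 92·3 = 3447
D has the highest Borda score (3447).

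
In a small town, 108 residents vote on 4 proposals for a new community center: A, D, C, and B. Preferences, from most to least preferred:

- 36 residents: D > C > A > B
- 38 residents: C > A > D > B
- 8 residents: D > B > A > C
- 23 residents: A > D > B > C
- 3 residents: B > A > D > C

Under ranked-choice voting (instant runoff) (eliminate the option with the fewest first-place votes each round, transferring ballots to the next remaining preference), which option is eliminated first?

Round 1: A 23, D 44, C 38, B 3. Eliminate B.

B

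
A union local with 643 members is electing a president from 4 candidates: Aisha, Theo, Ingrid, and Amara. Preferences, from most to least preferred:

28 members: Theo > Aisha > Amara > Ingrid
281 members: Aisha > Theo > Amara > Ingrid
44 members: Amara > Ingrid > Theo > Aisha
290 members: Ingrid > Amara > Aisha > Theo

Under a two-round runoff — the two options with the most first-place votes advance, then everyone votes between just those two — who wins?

Ingrid

Round 1 first-place votes: Aisha 281, Theo 28, Ingrid 290, Amara 44.
Ingrid and Aisha advance.
Runoff: Ingrid is preferred to Aisha by 334 voters; Aisha by 309.
Ingrid wins the runoff.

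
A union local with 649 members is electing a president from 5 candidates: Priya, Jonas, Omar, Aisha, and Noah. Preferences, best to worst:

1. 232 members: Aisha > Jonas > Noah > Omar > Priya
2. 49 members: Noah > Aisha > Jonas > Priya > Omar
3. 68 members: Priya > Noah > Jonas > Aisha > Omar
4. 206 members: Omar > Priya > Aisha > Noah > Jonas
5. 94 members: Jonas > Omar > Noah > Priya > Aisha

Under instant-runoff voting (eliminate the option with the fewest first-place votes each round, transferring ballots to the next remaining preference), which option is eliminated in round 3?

Jonas

Round 1: Priya 68, Jonas 94, Omar 206, Aisha 232, Noah 49. Eliminate Noah.
Round 2: Priya 68, Jonas 94, Omar 206, Aisha 281. Eliminate Priya.
Round 3: Jonas 162, Omar 206, Aisha 281. Eliminate Jonas.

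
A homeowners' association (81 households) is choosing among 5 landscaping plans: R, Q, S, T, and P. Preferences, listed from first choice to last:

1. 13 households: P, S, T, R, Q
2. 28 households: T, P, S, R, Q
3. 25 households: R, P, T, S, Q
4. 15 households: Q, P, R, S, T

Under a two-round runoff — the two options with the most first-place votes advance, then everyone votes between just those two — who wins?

T

Round 1 first-place votes: R 25, Q 15, S 0, T 28, P 13.
T and R advance.
Runoff: T is preferred to R by 41 voters; R by 40.
T wins the runoff.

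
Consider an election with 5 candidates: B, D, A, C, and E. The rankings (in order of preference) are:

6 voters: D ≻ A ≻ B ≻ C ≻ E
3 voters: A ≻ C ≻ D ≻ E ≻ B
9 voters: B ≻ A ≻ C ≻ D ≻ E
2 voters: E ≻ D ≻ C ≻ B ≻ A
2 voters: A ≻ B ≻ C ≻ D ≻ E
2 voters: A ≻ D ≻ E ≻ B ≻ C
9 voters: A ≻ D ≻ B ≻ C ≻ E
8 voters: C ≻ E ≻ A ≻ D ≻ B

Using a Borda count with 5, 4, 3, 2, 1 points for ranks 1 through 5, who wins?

A

B: 6·3 + 3·1 + 9·5 + 2·2 + 2·4 + 2·2 + 9·3 + 8·1 = 117
D: 6·5 + 3·3 + 9·2 + 2·4 + 2·2 + 2·4 + 9·4 + 8·2 = 129
A: 6·4 + 3·5 + 9·4 + 2·1 + 2·5 + 2·5 + 9·5 + 8·3 = 166
C: 6·2 + 3·4 + 9·3 + 2·3 + 2·3 + 2·1 + 9·2 + 8·5 = 123
E: 6·1 + 3·2 + 9·1 + 2·5 + 2·1 + 2·3 + 9·1 + 8·4 = 80
A has the highest Borda score (166).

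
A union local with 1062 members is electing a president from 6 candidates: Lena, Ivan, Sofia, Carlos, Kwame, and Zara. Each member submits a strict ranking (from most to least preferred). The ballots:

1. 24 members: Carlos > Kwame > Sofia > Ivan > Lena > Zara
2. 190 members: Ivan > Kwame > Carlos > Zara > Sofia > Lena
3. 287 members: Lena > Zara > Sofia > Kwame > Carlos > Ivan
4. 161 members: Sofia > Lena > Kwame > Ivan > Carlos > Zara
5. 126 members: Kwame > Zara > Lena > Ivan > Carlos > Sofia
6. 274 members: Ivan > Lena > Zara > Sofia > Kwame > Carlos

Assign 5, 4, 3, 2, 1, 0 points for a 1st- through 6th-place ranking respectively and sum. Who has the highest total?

Lena: 24·1 + 190·0 + 287·5 + 161·4 + 126·3 + 274·4 = 3577
Ivan: 24·2 + 190·5 + 287·0 + 161·2 + 126·2 + 274·5 = 2942
Sofia: 24·3 + 190·1 + 287·3 + 161·5 + 126·0 + 274·2 = 2476
Carlos: 24·5 + 190·3 + 287·1 + 161·1 + 126·1 + 274·0 = 1264
Kwame: 24·4 + 190·4 + 287·2 + 161·3 + 126·5 + 274·1 = 2817
Zara: 24·0 + 190·2 + 287·4 + 161·0 + 126·4 + 274·3 = 2854
Lena has the highest Borda score (3577).

Lena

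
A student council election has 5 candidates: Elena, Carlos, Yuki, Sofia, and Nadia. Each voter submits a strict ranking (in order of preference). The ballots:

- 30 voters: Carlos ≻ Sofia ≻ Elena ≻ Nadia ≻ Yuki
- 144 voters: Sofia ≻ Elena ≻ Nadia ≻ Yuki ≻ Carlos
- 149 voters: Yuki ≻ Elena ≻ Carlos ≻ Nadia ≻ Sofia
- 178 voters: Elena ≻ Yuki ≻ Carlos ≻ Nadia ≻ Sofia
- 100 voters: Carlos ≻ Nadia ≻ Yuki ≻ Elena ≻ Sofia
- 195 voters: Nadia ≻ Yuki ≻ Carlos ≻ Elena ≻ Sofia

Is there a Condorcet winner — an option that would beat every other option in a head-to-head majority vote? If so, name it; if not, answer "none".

Checking pairwise contests:
Yuki beats Elena 444–352.
Elena beats Carlos 471–325.
Nadia beats Yuki 469–327.
Elena beats Sofia 622–174.
Elena beats Nadia 501–295.
Every option loses at least one head-to-head, so there is no Condorcet winner.

none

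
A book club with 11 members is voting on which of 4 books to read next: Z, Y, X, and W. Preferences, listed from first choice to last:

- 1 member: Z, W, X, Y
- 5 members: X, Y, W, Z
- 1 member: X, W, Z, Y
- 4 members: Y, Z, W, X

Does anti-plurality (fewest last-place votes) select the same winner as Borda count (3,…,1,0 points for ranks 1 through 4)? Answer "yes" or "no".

Anti-plurality — last-place votes: Z 5, Y 2, X 4, W 0. Winner: W.
Borda — scores: Z 12, Y 22, X 19, W 13. Winner: Y.
The two methods disagree.

no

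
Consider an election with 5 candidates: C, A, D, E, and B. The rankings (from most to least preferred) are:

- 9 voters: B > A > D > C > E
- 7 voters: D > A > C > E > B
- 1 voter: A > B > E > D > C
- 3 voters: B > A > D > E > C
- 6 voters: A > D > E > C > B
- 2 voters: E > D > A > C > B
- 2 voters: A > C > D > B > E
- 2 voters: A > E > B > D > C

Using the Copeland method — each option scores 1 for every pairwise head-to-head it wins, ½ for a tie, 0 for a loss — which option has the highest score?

C: beats E and B; loses to A and D → score 2.
A: beats C, D, E, and B → score 4.
D: beats C, E, and B; loses to A → score 3.
E: beats B; loses to C, A, and D → score 1.
B: loses to C, A, D, and E → score 0.
A has the best pairwise record.

A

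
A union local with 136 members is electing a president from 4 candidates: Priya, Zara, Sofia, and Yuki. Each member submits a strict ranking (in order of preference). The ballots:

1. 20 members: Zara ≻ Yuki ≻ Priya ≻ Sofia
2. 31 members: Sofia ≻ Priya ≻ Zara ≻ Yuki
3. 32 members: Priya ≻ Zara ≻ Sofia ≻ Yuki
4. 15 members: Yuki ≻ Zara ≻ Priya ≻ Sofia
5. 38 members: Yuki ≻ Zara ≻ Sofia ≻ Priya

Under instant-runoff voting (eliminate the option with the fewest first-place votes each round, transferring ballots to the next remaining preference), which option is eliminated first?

Round 1: Priya 32, Zara 20, Sofia 31, Yuki 53. Eliminate Zara.

Zara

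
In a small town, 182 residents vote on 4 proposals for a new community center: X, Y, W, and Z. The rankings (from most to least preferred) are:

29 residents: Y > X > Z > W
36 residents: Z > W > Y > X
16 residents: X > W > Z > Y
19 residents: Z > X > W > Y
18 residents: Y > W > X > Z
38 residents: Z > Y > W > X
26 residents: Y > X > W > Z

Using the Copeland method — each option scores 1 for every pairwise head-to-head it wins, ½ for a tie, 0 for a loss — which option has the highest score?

Z

X: loses to Y, W, and Z → score 0.
Y: beats X and W; loses to Z → score 2.
W: beats X; loses to Y and Z → score 1.
Z: beats X, Y, and W → score 3.
Z has the best pairwise record.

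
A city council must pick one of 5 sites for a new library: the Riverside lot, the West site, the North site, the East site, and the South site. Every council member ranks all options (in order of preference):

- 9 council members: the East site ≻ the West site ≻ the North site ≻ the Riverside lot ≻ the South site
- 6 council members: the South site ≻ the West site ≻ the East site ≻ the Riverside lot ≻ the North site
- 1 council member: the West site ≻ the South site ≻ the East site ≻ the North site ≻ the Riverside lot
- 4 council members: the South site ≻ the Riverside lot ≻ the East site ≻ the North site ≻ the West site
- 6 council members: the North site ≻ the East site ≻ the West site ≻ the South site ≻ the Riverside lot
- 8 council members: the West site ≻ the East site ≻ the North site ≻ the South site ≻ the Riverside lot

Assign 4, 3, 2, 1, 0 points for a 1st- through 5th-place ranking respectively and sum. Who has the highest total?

the Riverside lot: 9·1 + 6·1 + 1·0 + 4·3 + 6·0 + 8·0 = 27
the West site: 9·3 + 6·3 + 1·4 + 4·0 + 6·2 + 8·4 = 93
the North site: 9·2 + 6·0 + 1·1 + 4·1 + 6·4 + 8·2 = 63
the East site: 9·4 + 6·2 + 1·2 + 4·2 + 6·3 + 8·3 = 100
the South site: 9·0 + 6·4 + 1·3 + 4·4 + 6·1 + 8·1 = 57
the East site has the highest Borda score (100).

the East site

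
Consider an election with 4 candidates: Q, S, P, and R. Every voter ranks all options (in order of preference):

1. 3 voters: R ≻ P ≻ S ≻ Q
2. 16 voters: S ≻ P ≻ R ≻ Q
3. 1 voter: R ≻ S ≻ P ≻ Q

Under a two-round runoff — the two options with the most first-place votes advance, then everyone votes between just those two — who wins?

Round 1 first-place votes: Q 0, S 16, P 0, R 4.
S and R advance.
Runoff: S is preferred to R by 16 voters; R by 4.
S wins the runoff.

S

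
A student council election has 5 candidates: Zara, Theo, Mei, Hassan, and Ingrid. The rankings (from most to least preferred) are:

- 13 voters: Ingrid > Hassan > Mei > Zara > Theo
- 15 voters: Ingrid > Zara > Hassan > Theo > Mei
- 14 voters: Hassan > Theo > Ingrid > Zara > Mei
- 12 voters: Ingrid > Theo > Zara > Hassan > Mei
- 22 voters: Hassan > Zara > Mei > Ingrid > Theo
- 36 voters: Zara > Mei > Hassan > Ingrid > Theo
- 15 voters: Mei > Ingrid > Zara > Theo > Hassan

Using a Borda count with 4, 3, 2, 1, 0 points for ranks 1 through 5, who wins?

Zara: 13·1 + 15·3 + 14·1 + 12·2 + 22·3 + 36·4 + 15·2 = 336
Theo: 13·0 + 15·1 + 14·3 + 12·3 + 22·0 + 36·0 + 15·1 = 108
Mei: 13·2 + 15·0 + 14·0 + 12·0 + 22·2 + 36·3 + 15·4 = 238
Hassan: 13·3 + 15·2 + 14·4 + 12·1 + 22·4 + 36·2 + 15·0 = 297
Ingrid: 13·4 + 15·4 + 14·2 + 12·4 + 22·1 + 36·1 + 15·3 = 291
Zara has the highest Borda score (336).

Zara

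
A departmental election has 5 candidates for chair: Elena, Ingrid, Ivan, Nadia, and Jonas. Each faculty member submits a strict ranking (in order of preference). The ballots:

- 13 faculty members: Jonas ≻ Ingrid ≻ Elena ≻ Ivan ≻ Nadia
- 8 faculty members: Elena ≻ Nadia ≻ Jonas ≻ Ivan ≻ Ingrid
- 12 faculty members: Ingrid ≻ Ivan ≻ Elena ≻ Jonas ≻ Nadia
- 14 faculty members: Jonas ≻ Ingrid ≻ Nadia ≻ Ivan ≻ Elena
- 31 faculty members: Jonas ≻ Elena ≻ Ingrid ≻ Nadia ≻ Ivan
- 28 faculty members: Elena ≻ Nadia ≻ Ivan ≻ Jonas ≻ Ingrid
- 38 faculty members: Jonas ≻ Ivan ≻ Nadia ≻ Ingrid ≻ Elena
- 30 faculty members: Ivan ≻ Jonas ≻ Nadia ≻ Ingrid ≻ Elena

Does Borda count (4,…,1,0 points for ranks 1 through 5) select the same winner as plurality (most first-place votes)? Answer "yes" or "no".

yes

Borda — scores: Elena 287, Ingrid 259, Ivan 361, Nadia 303, Jonas 530. Winner: Jonas.
Plurality — first-place votes: Elena 36, Ingrid 12, Ivan 30, Nadia 0, Jonas 96. Winner: Jonas.
The two methods agree.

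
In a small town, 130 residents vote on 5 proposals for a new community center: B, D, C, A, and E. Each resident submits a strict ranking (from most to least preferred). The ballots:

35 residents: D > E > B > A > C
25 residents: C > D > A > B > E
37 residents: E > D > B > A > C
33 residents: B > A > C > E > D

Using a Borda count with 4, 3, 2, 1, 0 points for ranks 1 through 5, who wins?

D

B: 35·2 + 25·1 + 37·2 + 33·4 = 301
D: 35·4 + 25·3 + 37·3 + 33·0 = 326
C: 35·0 + 25·4 + 37·0 + 33·2 = 166
A: 35·1 + 25·2 + 37·1 + 33·3 = 221
E: 35·3 + 25·0 + 37·4 + 33·1 = 286
D has the highest Borda score (326).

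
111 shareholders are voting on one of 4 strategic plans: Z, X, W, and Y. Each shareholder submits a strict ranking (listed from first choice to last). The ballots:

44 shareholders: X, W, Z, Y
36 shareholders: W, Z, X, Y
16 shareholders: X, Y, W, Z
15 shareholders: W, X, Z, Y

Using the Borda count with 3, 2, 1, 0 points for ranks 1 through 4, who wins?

Z: 44·1 + 36·2 + 16·0 + 15·1 = 131
X: 44·3 + 36·1 + 16·3 + 15·2 = 246
W: 44·2 + 36·3 + 16·1 + 15·3 = 257
Y: 44·0 + 36·0 + 16·2 + 15·0 = 32
W has the highest Borda score (257).

W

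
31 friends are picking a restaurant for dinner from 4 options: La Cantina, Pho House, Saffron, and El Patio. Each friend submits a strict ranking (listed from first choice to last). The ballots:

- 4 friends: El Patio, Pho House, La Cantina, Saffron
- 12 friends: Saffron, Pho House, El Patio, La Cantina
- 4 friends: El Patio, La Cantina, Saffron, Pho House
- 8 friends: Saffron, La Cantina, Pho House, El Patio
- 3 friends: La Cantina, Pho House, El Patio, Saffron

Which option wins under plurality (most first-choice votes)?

Saffron

First-place votes: La Cantina 3, Pho House 0, Saffron 20, El Patio 8.
Saffron has the most first-place votes.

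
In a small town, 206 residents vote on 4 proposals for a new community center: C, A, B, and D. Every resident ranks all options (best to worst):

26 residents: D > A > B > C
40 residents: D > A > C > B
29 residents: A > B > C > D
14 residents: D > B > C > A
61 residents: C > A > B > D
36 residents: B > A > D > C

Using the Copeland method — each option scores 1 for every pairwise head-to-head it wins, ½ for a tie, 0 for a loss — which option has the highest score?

C: loses to A, B, and D → score 0.
A: beats C, B, and D → score 3.
B: beats C and D; loses to A → score 2.
D: beats C; loses to A and B → score 1.
A has the best pairwise record.

A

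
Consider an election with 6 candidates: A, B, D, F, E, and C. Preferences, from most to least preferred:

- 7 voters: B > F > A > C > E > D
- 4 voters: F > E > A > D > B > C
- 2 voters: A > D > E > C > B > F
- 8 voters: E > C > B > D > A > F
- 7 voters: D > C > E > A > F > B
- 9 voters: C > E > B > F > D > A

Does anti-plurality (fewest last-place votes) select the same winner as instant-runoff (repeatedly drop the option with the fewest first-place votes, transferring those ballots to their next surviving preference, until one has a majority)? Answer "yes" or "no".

Anti-plurality — last-place votes: A 9, B 7, D 7, F 10, E 0, C 4. Winner: E.
Instant-runoff — R1 A 2, B 7, D 7, F 4, E 8, C 9 (A out); R2 B 7, D 9, F 4, E 8, C 9 (F out); R3 B 7, D 9, E 12, C 9 (B out); R4 D 9, E 12, C 16 (D out); R5 E 14, C 23 (C winner). Winner: C.
The two methods disagree.

no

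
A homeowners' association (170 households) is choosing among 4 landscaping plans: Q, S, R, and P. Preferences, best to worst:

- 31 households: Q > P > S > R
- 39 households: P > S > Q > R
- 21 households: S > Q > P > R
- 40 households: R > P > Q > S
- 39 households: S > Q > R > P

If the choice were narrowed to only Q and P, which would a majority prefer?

Q

Voters preferring Q to P: 91; preferring P to Q: 79.
Q wins the head-to-head.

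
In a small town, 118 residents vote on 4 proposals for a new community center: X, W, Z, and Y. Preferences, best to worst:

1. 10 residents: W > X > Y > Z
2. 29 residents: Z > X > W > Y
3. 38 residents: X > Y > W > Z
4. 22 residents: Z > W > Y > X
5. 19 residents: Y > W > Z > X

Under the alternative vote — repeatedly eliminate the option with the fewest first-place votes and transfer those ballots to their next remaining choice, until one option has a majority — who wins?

Round 1: X 38, W 10, Z 51, Y 19. Eliminate W.
Round 2: X 48, Z 51, Y 19. Eliminate Y.
Round 3: X 48, Z 70. Z has a majority.

Z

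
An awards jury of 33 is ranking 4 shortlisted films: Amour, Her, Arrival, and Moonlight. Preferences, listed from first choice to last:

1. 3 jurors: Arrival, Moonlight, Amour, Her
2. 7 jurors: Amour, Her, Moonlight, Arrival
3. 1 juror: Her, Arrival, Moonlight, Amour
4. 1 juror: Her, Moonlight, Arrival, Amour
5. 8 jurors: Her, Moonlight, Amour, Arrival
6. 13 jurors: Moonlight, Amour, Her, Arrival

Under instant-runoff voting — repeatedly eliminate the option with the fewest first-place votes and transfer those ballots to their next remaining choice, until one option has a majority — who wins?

Round 1: Amour 7, Her 10, Arrival 3, Moonlight 13. Eliminate Arrival.
Round 2: Amour 7, Her 10, Moonlight 16. Eliminate Amour.
Round 3: Her 17, Moonlight 16. Her has a majority.

Her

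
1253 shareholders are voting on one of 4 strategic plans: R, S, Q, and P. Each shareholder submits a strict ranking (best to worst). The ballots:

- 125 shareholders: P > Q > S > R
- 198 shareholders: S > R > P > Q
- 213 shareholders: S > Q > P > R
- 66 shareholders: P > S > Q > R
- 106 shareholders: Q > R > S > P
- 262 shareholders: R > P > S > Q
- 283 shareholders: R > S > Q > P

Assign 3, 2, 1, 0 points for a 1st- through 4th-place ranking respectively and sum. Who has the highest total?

R: 125·0 + 198·2 + 213·0 + 66·0 + 106·2 + 262·3 + 283·3 = 2243
S: 125·1 + 198·3 + 213·3 + 66·2 + 106·1 + 262·1 + 283·2 = 2424
Q: 125·2 + 198·0 + 213·2 + 66·1 + 106·3 + 262·0 + 283·1 = 1343
P: 125·3 + 198·1 + 213·1 + 66·3 + 106·0 + 262·2 + 283·0 = 1508
S has the highest Borda score (2424).

S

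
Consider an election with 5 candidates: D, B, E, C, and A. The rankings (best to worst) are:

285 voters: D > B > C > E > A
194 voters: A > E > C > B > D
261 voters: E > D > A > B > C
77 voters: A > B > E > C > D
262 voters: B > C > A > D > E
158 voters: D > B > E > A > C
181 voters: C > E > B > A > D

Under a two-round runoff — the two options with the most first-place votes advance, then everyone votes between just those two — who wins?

Round 1 first-place votes: D 443, B 262, E 261, C 181, A 271.
D and A advance.
Runoff: D is preferred to A by 704 voters; A by 714.
A wins the runoff.

A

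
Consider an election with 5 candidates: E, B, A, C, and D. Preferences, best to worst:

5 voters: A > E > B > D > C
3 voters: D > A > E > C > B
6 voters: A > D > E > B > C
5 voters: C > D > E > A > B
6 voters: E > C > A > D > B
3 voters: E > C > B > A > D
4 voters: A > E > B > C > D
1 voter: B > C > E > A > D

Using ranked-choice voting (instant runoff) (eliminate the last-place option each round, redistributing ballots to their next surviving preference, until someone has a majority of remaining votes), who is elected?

A

Round 1: E 9, B 1, A 15, C 5, D 3. Eliminate B.
Round 2: E 9, A 15, C 6, D 3. Eliminate D.
Round 3: E 9, A 18, C 6. A has a majority.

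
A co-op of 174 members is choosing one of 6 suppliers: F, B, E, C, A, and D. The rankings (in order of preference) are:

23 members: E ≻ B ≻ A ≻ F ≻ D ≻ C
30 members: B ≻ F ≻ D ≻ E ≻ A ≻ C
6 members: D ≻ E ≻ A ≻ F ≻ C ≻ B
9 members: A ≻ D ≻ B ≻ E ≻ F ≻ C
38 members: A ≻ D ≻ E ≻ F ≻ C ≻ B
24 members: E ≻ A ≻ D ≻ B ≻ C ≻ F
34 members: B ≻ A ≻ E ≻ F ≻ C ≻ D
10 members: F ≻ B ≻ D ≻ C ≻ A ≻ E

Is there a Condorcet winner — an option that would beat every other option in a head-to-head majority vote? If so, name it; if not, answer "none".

Checking pairwise contests:
B beats F 120–54.
E beats B 91–83.
A beats E 91–83.
F beats C 150–24.
B beats A 97–77.
F beats D 97–77.
Every option loses at least one head-to-head, so there is no Condorcet winner.

none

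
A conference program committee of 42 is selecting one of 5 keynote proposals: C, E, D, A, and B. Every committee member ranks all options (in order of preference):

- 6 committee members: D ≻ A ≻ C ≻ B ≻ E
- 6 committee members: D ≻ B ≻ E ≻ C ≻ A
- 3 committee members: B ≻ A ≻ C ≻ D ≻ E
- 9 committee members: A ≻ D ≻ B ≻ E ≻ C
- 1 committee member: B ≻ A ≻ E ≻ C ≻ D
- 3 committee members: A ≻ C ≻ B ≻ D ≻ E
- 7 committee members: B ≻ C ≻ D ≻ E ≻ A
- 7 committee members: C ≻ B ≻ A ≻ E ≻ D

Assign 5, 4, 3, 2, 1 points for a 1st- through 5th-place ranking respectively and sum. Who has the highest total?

C: 6·3 + 6·2 + 3·3 + 9·1 + 1·2 + 3·4 + 7·4 + 7·5 = 125
E: 6·1 + 6·3 + 3·1 + 9·2 + 1·3 + 3·1 + 7·2 + 7·2 = 79
D: 6·5 + 6·5 + 3·2 + 9·4 + 1·1 + 3·2 + 7·3 + 7·1 = 137
A: 6·4 + 6·1 + 3·4 + 9·5 + 1·4 + 3·5 + 7·1 + 7·3 = 134
B: 6·2 + 6·4 + 3·5 + 9·3 + 1·5 + 3·3 + 7·5 + 7·4 = 155
B has the highest Borda score (155).

B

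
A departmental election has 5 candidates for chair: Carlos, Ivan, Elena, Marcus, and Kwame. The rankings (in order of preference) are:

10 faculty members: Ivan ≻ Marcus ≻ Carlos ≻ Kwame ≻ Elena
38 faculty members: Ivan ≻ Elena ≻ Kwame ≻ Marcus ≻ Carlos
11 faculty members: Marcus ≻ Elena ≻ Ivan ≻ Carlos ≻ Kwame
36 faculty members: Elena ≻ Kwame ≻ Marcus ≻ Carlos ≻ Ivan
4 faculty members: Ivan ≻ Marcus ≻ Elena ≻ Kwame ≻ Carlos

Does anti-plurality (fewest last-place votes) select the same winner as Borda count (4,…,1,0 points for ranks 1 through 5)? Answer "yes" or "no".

no

Anti-plurality — last-place votes: Carlos 42, Ivan 36, Elena 10, Marcus 0, Kwame 11. Winner: Marcus.
Borda — scores: Carlos 67, Ivan 230, Elena 299, Marcus 196, Kwame 198. Winner: Elena.
The two methods disagree.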